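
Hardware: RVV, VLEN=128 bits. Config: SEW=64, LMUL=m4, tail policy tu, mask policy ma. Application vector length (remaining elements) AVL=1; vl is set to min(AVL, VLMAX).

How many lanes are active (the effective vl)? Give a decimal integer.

vl = 1

VLMAX = (128 × 4) / 64 = 8 lanes
AVL=1 ≤ VLMAX=8, so vl = 1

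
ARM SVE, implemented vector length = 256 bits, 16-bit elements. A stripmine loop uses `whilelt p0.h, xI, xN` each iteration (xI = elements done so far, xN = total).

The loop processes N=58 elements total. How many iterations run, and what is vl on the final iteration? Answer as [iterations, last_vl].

[iterations, last_vl] = [4, 10]

lane count: 256 div 16 = 16
58 elements at 16/iter → 4 passes, remainder 10 on the last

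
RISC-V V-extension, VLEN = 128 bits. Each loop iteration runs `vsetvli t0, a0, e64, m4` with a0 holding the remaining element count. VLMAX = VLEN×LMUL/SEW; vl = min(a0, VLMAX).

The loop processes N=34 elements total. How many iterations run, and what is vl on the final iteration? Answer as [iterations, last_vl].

VLMAX = (128 × 4) / 64 = 8 lanes
N=34: ⌈34/8⌉ = 5 iters; last vl = 34 − 4×8 = 2

[iterations, last_vl] = [5, 2]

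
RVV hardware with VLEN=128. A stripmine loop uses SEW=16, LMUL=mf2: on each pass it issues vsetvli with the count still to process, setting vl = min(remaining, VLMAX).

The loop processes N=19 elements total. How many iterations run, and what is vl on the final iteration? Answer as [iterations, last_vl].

[iterations, last_vl] = [5, 3]

VLMAX = (128 × 1/2) / 16 = 4 lanes
19 elements at 4/iter → 5 passes, remainder 3 on the last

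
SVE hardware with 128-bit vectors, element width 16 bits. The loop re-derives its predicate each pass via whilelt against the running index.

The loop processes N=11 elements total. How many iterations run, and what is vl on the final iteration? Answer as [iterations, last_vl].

128-bit reg / 16-bit elem → 8 lanes
N=11: ⌈11/8⌉ = 2 iters; last vl = 11 − 1×8 = 3

[iterations, last_vl] = [2, 3]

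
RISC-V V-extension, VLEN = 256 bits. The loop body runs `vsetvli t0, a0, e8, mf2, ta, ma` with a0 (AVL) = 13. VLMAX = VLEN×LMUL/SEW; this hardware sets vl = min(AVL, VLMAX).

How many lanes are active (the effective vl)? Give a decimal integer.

VLMAX = VLEN×LMUL/SEW = 256×1/2/8 = 16
AVL=13 ≤ VLMAX=16, so vl = 13

vl = 13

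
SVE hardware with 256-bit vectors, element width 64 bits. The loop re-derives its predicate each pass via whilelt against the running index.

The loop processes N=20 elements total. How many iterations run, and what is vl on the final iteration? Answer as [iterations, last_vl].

[iterations, last_vl] = [5, 4]

256-bit reg / 64-bit elem → 4 lanes
N=20: ⌈20/4⌉ = 5 iters; last vl = 20 − 4×4 = 4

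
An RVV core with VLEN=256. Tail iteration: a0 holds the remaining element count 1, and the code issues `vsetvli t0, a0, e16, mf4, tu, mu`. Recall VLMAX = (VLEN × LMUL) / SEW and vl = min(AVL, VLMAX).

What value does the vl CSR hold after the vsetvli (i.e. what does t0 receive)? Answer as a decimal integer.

vl = 1

lanes per group: 256·1/4/16 = 4
vl ← min(1, 4) = 1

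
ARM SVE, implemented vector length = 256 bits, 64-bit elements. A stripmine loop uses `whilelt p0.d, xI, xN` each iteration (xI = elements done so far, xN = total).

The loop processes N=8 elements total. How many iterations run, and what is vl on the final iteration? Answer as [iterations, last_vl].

[iterations, last_vl] = [2, 4]

register lanes = 256/64 = 4
8 elements at 4/iter → 2 passes, remainder 4 on the last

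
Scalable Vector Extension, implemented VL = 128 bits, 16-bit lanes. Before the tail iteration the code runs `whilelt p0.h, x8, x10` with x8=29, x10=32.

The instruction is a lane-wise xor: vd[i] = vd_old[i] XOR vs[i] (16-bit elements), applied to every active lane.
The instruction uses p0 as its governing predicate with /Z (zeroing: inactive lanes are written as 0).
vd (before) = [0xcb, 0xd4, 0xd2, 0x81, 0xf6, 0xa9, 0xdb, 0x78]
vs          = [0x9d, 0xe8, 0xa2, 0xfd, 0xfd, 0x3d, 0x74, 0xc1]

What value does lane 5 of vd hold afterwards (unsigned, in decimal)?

lane count: 128 div 16 = 8
active while 29+j < 32, i.e. j ∈ [0,3) capped at 8 ⇒ 3
vd[0] xor(0xcb,0x9d) -> 0x56
vd[1] xor(0xd4,0xe8) -> 0x3c
vd[2] xor(0xd2,0xa2) -> 0x70
vd[3] tail/zero -> 0x00
vd[4] tail/zero -> 0x00
vd[5] tail/zero -> 0x00
vd[6] tail/zero -> 0x00
vd[7] tail/zero -> 0x00

vd[5] = 0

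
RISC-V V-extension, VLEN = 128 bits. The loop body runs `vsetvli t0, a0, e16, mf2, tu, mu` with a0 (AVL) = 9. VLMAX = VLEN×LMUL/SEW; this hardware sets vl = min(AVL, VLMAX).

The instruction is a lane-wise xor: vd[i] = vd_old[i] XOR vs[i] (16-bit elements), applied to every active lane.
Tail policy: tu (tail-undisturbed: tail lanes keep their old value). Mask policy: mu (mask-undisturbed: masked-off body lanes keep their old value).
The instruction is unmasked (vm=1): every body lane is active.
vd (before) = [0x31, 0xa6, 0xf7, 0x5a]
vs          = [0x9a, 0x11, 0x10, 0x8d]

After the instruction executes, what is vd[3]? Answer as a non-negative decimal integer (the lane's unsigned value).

vd[3] = 215

VLMAX = (128 × 1/2) / 16 = 4 lanes
vl ← min(9, 4) = 4
vd[0] xor(0x31,0x9a) -> 0xab
vd[1] xor(0xa6,0x11) -> 0xb7
vd[2] xor(0xf7,0x10) -> 0xe7
vd[3] xor(0x5a,0x8d) -> 0xd7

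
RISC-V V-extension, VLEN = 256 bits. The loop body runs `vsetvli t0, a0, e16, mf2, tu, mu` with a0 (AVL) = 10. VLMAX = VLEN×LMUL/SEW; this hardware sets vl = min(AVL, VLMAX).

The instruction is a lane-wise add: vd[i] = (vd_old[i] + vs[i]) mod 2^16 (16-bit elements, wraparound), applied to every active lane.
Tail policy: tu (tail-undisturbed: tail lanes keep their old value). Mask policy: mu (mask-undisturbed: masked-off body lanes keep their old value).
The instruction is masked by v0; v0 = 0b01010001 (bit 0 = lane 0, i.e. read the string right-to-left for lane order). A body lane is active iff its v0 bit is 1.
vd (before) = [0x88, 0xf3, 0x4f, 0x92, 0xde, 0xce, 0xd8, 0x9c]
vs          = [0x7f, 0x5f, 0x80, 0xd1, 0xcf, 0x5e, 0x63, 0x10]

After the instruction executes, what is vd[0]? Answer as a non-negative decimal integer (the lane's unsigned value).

vd[0] = 263

lanes per group: 256·1/2/16 = 8
vl = min(AVL, VLMAX) = min(10, 8) = 8
lane  0: add(0x88,0x7f) ⇒ 0x107
lane  1: mask-off/keep ⇒ 0xf3
lane  2: mask-off/keep ⇒ 0x4f
lane  3: mask-off/keep ⇒ 0x92
lane  4: add(0xde,0xcf) ⇒ 0x1ad
lane  5: mask-off/keep ⇒ 0xce
lane  6: add(0xd8,0x63) ⇒ 0x13b
lane  7: mask-off/keep ⇒ 0x9c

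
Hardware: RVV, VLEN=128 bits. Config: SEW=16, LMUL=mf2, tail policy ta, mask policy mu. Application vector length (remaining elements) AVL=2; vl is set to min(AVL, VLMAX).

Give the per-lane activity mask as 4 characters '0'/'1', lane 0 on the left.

predicate = 1100

VLMAX = VLEN×LMUL/SEW = 128×1/2/16 = 4
vl = min(AVL, VLMAX) = min(2, 4) = 2
bits (lane 0 leftmost): 1100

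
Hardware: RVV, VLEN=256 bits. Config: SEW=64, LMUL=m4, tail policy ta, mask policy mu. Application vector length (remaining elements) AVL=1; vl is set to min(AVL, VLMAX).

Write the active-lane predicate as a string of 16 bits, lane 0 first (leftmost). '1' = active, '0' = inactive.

predicate = 1000000000000000

VLMAX = VLEN×LMUL/SEW = 256×4/64 = 16
vl = min(AVL, VLMAX) = min(1, 16) = 1
bits (lane 0 leftmost): 1000000000000000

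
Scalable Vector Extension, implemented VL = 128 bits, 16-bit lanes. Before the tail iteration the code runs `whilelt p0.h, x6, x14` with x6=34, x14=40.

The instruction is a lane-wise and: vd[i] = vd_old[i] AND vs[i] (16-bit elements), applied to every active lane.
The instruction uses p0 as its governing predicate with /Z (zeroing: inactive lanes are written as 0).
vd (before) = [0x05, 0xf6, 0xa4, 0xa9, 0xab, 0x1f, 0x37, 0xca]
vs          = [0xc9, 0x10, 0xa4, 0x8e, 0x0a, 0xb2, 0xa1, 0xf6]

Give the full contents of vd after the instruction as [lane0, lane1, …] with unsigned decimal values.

register lanes = 128/16 = 8
whilelt: lane j active iff 34+j < 40 → j < 6 → 6 active
[0] and(0x05,0xc9) = 0x01
[1] and(0xf6,0x10) = 0x10
[2] and(0xa4,0xa4) = 0xa4
[3] and(0xa9,0x8e) = 0x88
[4] and(0xab,0x0a) = 0x0a
[5] and(0x1f,0xb2) = 0x12
[6] tail/zero = 0x00
[7] tail/zero = 0x00

vd = [1, 16, 164, 136, 10, 18, 0, 0]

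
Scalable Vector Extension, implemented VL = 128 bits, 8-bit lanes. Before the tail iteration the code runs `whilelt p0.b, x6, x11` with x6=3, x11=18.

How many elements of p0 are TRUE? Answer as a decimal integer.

vl = 15

128-bit reg / 8-bit elem → 16 lanes
p0[j] = (3+j < 18); true for j=0..14 → 15 lanes set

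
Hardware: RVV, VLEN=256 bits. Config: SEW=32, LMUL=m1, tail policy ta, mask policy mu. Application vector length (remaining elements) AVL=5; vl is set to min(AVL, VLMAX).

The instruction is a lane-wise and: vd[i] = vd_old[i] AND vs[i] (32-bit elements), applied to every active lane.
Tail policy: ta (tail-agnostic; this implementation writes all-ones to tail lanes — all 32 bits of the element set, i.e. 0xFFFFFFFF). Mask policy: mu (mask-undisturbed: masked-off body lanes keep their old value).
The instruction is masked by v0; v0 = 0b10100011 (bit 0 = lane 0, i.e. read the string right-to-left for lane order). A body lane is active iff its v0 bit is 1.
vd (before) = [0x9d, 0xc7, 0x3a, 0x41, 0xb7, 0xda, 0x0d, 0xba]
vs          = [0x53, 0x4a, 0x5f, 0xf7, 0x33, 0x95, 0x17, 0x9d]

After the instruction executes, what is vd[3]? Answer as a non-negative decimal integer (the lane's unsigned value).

VLMAX = (256 × 1) / 32 = 8 lanes
vl = min(AVL, VLMAX) = min(5, 8) = 5
vd[0] and(0x9d,0x53) -> 0x11
vd[1] and(0xc7,0x4a) -> 0x42
vd[2] mask-off/keep -> 0x3a
vd[3] mask-off/keep -> 0x41
vd[4] mask-off/keep -> 0xb7
vd[5] tail/ones -> 0xffffffff
vd[6] tail/ones -> 0xffffffff
vd[7] tail/ones -> 0xffffffff

vd[3] = 65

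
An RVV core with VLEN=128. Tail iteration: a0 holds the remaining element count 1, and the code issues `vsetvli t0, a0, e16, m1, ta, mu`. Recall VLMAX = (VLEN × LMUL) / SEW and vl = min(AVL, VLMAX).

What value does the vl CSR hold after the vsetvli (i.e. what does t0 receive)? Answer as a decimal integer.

vl = 1

VLMAX = VLEN×LMUL/SEW = 128×1/16 = 8
AVL=1 ≤ VLMAX=8, so vl = 1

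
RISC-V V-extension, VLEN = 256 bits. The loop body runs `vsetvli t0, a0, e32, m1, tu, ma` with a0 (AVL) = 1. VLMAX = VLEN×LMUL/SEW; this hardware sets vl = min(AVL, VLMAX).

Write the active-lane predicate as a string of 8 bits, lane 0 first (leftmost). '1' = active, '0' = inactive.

VLMAX = (256 × 1) / 32 = 8 lanes
vl = min(AVL, VLMAX) = min(1, 8) = 1
bits (lane 0 leftmost): 10000000

predicate = 10000000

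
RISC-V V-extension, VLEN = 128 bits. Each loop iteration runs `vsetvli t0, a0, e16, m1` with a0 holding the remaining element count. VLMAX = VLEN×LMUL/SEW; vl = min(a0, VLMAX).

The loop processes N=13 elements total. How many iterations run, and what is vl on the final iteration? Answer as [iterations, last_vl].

lanes per group: 128·1/16 = 8
N=13: ⌈13/8⌉ = 2 iters; last vl = 13 − 1×8 = 5

[iterations, last_vl] = [2, 5]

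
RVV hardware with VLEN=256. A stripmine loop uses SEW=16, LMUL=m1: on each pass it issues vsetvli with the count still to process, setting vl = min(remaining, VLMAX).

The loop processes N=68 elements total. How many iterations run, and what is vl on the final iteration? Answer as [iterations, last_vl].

[iterations, last_vl] = [5, 4]

VLMAX = (256 × 1) / 16 = 16 lanes
68 elements at 16/iter → 5 passes, remainder 4 on the last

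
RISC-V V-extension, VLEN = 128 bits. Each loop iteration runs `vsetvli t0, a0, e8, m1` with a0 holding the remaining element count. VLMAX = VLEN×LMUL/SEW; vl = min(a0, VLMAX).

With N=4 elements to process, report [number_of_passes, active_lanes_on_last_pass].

[iterations, last_vl] = [1, 4]

VLMAX = VLEN×LMUL/SEW = 128×1/8 = 16
iterations = ceil(4/16) = 1; final-pass vl = 4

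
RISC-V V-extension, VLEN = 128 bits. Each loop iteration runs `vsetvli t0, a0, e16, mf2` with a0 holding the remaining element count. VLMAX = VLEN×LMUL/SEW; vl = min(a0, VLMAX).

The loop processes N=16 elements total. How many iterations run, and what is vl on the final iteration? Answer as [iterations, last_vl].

[iterations, last_vl] = [4, 4]

VLMAX = VLEN×LMUL/SEW = 128×1/2/16 = 4
16 elements at 4/iter → 4 passes, remainder 4 on the last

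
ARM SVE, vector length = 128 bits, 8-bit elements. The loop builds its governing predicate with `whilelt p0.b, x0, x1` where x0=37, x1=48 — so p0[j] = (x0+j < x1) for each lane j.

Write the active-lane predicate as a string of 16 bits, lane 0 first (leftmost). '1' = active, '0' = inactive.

register lanes = 128/8 = 16
whilelt: lane j active iff 37+j < 48 → j < 11 → 11 active
bits (lane 0 leftmost): 1111111111100000

predicate = 1111111111100000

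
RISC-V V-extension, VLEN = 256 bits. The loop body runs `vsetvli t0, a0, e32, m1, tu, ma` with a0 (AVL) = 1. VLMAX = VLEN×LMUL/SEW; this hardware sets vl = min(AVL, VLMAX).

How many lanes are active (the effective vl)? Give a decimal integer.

lanes per group: 256·1/32 = 8
AVL=1 ≤ VLMAX=8, so vl = 1

vl = 1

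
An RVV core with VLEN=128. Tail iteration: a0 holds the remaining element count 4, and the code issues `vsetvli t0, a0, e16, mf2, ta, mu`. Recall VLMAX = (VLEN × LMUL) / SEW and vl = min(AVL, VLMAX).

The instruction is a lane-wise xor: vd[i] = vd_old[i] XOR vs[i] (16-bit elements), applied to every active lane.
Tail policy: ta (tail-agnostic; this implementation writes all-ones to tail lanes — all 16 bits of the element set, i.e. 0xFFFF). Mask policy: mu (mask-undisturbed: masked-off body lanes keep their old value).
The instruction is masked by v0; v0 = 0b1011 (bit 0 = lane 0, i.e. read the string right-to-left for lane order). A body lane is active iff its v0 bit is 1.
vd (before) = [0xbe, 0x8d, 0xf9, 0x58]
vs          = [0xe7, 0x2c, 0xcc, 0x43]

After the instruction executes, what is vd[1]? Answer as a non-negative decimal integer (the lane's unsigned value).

VLMAX = VLEN×LMUL/SEW = 128×1/2/16 = 4
vl = min(AVL, VLMAX) = min(4, 4) = 4
vd[0] xor(0xbe,0xe7) -> 0x59
vd[1] xor(0x8d,0x2c) -> 0xa1
vd[2] mask-off/keep -> 0xf9
vd[3] xor(0x58,0x43) -> 0x1b

vd[1] = 161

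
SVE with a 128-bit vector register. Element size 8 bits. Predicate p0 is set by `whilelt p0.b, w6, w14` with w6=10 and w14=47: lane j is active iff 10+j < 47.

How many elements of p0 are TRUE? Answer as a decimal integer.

vl = 16

128-bit reg / 8-bit elem → 16 lanes
whilelt: lane j active iff 10+j < 47 → j < 37 → 16 active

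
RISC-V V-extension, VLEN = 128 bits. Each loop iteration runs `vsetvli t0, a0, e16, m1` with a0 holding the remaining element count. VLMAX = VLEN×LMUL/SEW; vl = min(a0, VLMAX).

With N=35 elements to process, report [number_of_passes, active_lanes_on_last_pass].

lanes per group: 128·1/16 = 8
35 elements at 8/iter → 5 passes, remainder 3 on the last

[iterations, last_vl] = [5, 3]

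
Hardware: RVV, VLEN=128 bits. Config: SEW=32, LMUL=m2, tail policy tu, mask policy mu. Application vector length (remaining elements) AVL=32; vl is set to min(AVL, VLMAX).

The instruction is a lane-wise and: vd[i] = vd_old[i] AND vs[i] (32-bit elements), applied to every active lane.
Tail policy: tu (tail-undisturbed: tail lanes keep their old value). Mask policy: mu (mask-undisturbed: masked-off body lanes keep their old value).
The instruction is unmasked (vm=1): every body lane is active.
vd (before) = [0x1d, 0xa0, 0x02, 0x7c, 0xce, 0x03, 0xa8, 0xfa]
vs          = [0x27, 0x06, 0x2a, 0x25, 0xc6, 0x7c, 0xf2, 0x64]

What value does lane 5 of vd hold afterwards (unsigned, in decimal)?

VLMAX = VLEN×LMUL/SEW = 128×2/32 = 8
vl = min(AVL, VLMAX) = min(32, 8) = 8
lane  0: and(0x1d,0x27) ⇒ 0x05
lane  1: and(0xa0,0x06) ⇒ 0x00
lane  2: and(0x02,0x2a) ⇒ 0x02
lane  3: and(0x7c,0x25) ⇒ 0x24
lane  4: and(0xce,0xc6) ⇒ 0xc6
lane  5: and(0x03,0x7c) ⇒ 0x00
lane  6: and(0xa8,0xf2) ⇒ 0xa0
lane  7: and(0xfa,0x64) ⇒ 0x60

vd[5] = 0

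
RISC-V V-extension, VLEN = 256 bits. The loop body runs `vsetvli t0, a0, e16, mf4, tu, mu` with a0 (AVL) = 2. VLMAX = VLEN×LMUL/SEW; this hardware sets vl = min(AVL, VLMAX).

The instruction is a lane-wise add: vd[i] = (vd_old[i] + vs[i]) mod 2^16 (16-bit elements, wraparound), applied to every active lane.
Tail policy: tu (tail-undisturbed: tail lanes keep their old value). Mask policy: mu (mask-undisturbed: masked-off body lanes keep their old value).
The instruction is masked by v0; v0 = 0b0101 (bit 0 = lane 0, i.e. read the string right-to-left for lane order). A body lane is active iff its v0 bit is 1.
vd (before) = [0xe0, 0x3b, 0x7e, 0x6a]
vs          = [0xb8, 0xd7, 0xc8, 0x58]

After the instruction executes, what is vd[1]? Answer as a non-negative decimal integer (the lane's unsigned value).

lanes per group: 256·1/4/16 = 4
vl ← min(2, 4) = 2
vd[0] add(0xe0,0xb8) -> 0x198
vd[1] mask-off/keep -> 0x3b
vd[2] tail/keep -> 0x7e
vd[3] tail/keep -> 0x6a

vd[1] = 59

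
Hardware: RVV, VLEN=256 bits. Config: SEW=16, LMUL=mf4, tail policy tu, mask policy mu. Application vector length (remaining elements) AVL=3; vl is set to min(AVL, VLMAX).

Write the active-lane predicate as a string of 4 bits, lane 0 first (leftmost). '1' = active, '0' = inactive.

VLMAX = VLEN×LMUL/SEW = 256×1/4/16 = 4
vl = min(AVL, VLMAX) = min(3, 4) = 3
bits (lane 0 leftmost): 1110

predicate = 1110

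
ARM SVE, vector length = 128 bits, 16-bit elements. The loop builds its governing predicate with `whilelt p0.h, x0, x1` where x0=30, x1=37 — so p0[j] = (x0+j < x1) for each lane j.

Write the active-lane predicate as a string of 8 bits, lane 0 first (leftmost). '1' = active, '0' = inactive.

predicate = 11111110

register lanes = 128/16 = 8
active while 30+j < 37, i.e. j ∈ [0,7) capped at 8 ⇒ 7
bits (lane 0 leftmost): 11111110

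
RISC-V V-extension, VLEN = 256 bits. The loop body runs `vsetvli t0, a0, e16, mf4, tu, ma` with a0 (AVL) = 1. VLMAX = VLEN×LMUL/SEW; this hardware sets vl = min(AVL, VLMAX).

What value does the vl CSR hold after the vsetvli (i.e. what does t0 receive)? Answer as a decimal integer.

VLMAX = (256 × 1/4) / 16 = 4 lanes
vl ← min(1, 4) = 1

vl = 1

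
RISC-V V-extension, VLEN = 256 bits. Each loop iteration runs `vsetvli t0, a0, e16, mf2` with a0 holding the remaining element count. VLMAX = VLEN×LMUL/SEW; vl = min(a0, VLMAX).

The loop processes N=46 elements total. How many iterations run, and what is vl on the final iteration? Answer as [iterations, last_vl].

VLMAX = (256 × 1/2) / 16 = 8 lanes
N=46: ⌈46/8⌉ = 6 iters; last vl = 46 − 5×8 = 6

[iterations, last_vl] = [6, 6]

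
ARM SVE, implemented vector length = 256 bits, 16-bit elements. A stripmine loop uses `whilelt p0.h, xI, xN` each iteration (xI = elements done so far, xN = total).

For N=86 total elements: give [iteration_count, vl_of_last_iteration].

[iterations, last_vl] = [6, 6]

256-bit reg / 16-bit elem → 16 lanes
N=86: ⌈86/16⌉ = 6 iters; last vl = 86 − 5×16 = 6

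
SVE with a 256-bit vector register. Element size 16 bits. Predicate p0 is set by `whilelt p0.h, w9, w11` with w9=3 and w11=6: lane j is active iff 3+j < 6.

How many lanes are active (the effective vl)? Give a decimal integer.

256-bit reg / 16-bit elem → 16 lanes
p0[j] = (3+j < 6); true for j=0..2 → 3 lanes set

vl = 3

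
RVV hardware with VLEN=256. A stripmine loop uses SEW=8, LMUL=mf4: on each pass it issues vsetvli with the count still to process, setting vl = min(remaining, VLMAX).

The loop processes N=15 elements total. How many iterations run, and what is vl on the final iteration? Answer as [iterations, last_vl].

[iterations, last_vl] = [2, 7]

VLMAX = (256 × 1/4) / 8 = 8 lanes
N=15: ⌈15/8⌉ = 2 iters; last vl = 15 − 1×8 = 7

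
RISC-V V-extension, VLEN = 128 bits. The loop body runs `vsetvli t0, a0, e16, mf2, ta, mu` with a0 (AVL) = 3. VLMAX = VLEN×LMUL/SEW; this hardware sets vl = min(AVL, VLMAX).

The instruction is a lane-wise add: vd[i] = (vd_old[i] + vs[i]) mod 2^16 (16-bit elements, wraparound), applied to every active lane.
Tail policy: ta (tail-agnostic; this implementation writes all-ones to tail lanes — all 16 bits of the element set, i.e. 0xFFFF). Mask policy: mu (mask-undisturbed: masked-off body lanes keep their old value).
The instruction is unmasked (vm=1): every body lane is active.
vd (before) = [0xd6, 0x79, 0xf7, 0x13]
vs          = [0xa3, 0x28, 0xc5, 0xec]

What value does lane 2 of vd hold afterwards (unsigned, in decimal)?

lanes per group: 128·1/2/16 = 4
vl ← min(3, 4) = 3
[0] add(0xd6,0xa3) = 0x179
[1] add(0x79,0x28) = 0xa1
[2] add(0xf7,0xc5) = 0x1bc
[3] tail/ones = 0xffff

vd[2] = 444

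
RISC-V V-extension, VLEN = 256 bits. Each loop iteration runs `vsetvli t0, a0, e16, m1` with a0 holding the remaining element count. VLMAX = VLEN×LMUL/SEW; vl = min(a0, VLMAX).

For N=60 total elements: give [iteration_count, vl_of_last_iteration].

[iterations, last_vl] = [4, 12]

VLMAX = (256 × 1) / 16 = 16 lanes
iterations = ceil(60/16) = 4; final-pass vl = 12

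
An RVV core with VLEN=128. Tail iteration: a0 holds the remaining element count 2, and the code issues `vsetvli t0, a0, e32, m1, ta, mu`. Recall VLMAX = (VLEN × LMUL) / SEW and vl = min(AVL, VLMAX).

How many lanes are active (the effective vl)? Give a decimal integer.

lanes per group: 128·1/32 = 4
AVL=2 ≤ VLMAX=4, so vl = 2

vl = 2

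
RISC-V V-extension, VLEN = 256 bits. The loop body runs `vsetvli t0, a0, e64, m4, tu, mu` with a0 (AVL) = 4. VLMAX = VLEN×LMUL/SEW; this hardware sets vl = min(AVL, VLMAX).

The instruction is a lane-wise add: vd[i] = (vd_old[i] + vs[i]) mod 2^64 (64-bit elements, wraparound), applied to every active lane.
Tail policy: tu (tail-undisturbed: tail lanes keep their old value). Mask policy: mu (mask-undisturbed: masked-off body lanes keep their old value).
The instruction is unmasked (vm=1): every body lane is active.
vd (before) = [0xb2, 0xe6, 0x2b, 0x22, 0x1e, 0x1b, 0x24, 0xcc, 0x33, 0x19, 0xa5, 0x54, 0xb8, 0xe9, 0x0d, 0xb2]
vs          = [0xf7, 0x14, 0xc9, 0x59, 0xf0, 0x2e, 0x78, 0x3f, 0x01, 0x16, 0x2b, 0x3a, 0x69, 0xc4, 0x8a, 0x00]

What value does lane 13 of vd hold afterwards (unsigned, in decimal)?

VLMAX = VLEN×LMUL/SEW = 256×4/64 = 16
vl = min(AVL, VLMAX) = min(4, 16) = 4
[0] add(0xb2,0xf7) = 0x1a9
[1] add(0xe6,0x14) = 0xfa
[2] add(0x2b,0xc9) = 0xf4
[3] add(0x22,0x59) = 0x7b
[4] tail/keep = 0x1e
[5] tail/keep = 0x1b
[6] tail/keep = 0x24
[7] tail/keep = 0xcc
[8] tail/keep = 0x33
[9] tail/keep = 0x19
[10] tail/keep = 0xa5
[11] tail/keep = 0x54
[12] tail/keep = 0xb8
[13] tail/keep = 0xe9
[14] tail/keep = 0x0d
[15] tail/keep = 0xb2

vd[13] = 233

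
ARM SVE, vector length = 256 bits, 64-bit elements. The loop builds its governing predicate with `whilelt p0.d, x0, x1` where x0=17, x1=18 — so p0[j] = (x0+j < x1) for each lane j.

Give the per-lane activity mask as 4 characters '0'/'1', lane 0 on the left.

lane count: 256 div 64 = 4
active while 17+j < 18, i.e. j ∈ [0,1) capped at 4 ⇒ 1
bits (lane 0 leftmost): 1000

predicate = 1000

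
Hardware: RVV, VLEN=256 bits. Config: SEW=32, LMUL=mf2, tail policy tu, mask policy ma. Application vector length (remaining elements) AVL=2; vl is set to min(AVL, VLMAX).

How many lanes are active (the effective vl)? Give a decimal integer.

VLMAX = VLEN×LMUL/SEW = 256×1/2/32 = 4
AVL=2 ≤ VLMAX=4, so vl = 2

vl = 2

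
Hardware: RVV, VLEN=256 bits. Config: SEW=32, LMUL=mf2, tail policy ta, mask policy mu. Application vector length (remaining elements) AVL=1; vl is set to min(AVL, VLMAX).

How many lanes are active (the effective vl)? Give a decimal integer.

VLMAX = VLEN×LMUL/SEW = 256×1/2/32 = 4
AVL=1 ≤ VLMAX=4, so vl = 1

vl = 1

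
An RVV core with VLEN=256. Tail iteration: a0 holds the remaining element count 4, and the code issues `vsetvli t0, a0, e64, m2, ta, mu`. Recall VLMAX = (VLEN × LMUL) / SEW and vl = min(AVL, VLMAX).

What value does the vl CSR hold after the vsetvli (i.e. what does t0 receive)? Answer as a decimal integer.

VLMAX = (256 × 2) / 64 = 8 lanes
vl ← min(4, 8) = 4

vl = 4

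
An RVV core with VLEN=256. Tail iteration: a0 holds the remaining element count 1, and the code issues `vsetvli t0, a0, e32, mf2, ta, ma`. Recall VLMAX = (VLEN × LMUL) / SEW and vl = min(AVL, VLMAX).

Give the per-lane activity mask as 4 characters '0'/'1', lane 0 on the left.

VLMAX = (256 × 1/2) / 32 = 4 lanes
vl = min(AVL, VLMAX) = min(1, 4) = 1
bits (lane 0 leftmost): 1000

predicate = 1000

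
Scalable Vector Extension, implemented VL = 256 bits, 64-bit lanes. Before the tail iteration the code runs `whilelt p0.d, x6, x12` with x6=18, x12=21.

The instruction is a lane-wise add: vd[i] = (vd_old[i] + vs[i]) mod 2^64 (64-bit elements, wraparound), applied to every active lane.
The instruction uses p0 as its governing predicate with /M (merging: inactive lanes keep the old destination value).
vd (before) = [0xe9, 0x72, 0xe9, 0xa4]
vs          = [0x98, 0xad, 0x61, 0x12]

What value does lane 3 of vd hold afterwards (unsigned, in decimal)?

lane count: 256 div 64 = 4
active while 18+j < 21, i.e. j ∈ [0,3) capped at 4 ⇒ 3
lane  0: add(0xe9,0x98) ⇒ 0x181
lane  1: add(0x72,0xad) ⇒ 0x11f
lane  2: add(0xe9,0x61) ⇒ 0x14a
lane  3: tail/keep ⇒ 0xa4

vd[3] = 164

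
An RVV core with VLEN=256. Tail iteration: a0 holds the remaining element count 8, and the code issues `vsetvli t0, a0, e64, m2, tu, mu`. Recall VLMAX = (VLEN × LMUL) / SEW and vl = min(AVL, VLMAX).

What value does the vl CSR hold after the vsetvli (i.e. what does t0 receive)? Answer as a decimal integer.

vl = 8

VLMAX = (256 × 2) / 64 = 8 lanes
vl ← min(8, 8) = 8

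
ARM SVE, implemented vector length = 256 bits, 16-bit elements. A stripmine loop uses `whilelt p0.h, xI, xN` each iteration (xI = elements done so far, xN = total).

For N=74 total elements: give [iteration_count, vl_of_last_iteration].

[iterations, last_vl] = [5, 10]

256-bit reg / 16-bit elem → 16 lanes
N=74: ⌈74/16⌉ = 5 iters; last vl = 74 − 4×16 = 10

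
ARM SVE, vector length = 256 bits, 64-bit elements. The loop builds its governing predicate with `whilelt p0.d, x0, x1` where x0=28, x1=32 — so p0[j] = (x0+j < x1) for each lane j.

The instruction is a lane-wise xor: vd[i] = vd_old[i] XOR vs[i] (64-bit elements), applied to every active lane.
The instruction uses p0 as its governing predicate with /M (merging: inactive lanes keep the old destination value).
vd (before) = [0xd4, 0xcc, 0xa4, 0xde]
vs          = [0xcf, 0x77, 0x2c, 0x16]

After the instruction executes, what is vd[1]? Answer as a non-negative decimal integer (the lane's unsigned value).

register lanes = 256/64 = 4
p0[j] = (28+j < 32); true for j=0..3 → 4 lanes set
vd[0] xor(0xd4,0xcf) -> 0x1b
vd[1] xor(0xcc,0x77) -> 0xbb
vd[2] xor(0xa4,0x2c) -> 0x88
vd[3] xor(0xde,0x16) -> 0xc8

vd[1] = 187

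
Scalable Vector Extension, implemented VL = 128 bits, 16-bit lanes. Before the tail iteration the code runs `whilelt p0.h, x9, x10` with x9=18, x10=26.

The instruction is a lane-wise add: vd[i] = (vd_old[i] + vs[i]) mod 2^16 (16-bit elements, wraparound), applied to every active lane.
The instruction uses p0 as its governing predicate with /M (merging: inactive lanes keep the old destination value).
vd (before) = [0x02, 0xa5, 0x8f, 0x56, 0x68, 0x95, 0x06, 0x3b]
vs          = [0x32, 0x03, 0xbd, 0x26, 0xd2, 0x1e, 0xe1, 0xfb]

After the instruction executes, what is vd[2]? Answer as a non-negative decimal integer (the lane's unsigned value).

128-bit reg / 16-bit elem → 8 lanes
whilelt: lane j active iff 18+j < 26 → j < 8 → 8 active
[0] add(0x02,0x32) = 0x34
[1] add(0xa5,0x03) = 0xa8
[2] add(0x8f,0xbd) = 0x14c
[3] add(0x56,0x26) = 0x7c
[4] add(0x68,0xd2) = 0x13a
[5] add(0x95,0x1e) = 0xb3
[6] add(0x06,0xe1) = 0xe7
[7] add(0x3b,0xfb) = 0x136

vd[2] = 332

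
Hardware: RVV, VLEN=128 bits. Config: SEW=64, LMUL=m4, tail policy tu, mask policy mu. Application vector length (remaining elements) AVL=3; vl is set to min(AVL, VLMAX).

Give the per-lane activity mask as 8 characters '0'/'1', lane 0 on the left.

predicate = 11100000

lanes per group: 128·4/64 = 8
vl = min(AVL, VLMAX) = min(3, 8) = 3
bits (lane 0 leftmost): 11100000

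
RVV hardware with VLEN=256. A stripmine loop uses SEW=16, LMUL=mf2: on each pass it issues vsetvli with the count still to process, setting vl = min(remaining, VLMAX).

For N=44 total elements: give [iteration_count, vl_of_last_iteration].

[iterations, last_vl] = [6, 4]

lanes per group: 256·1/2/16 = 8
N=44: ⌈44/8⌉ = 6 iters; last vl = 44 − 5×8 = 4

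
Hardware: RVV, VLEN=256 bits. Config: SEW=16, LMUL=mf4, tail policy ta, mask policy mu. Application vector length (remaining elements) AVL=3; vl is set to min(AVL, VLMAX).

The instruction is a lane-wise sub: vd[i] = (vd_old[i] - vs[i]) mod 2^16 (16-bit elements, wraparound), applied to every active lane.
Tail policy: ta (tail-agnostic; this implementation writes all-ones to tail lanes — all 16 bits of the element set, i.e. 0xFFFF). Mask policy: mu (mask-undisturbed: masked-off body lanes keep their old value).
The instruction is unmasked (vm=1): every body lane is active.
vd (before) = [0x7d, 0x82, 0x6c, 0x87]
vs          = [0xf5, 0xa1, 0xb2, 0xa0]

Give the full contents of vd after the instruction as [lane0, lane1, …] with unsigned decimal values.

vd = [65416, 65505, 65466, 65535]

VLMAX = (256 × 1/4) / 16 = 4 lanes
vl ← min(3, 4) = 3
vd[0] sub(0x7d,0xf5) -> 0xff88
vd[1] sub(0x82,0xa1) -> 0xffe1
vd[2] sub(0x6c,0xb2) -> 0xffba
vd[3] tail/ones -> 0xffff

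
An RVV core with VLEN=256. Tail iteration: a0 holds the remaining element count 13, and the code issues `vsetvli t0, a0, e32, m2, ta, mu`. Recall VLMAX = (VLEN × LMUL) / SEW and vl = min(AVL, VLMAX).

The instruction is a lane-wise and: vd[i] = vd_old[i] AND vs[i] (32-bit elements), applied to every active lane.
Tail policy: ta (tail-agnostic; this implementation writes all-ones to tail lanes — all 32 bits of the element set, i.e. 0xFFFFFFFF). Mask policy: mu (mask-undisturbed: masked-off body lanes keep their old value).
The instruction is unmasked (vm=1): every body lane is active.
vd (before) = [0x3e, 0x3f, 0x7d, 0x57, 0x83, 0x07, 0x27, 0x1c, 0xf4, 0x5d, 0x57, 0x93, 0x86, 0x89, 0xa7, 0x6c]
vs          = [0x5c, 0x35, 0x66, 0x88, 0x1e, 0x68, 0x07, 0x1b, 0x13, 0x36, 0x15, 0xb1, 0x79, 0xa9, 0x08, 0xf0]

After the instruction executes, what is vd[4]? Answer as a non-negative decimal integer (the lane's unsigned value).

VLMAX = VLEN×LMUL/SEW = 256×2/32 = 16
vl ← min(13, 16) = 13
lane  0: and(0x3e,0x5c) ⇒ 0x1c
lane  1: and(0x3f,0x35) ⇒ 0x35
lane  2: and(0x7d,0x66) ⇒ 0x64
lane  3: and(0x57,0x88) ⇒ 0x00
lane  4: and(0x83,0x1e) ⇒ 0x02
lane  5: and(0x07,0x68) ⇒ 0x00
lane  6: and(0x27,0x07) ⇒ 0x07
lane  7: and(0x1c,0x1b) ⇒ 0x18
lane  8: and(0xf4,0x13) ⇒ 0x10
lane  9: and(0x5d,0x36) ⇒ 0x14
lane 10: and(0x57,0x15) ⇒ 0x15
lane 11: and(0x93,0xb1) ⇒ 0x91
lane 12: and(0x86,0x79) ⇒ 0x00
lane 13: tail/ones ⇒ 0xffffffff
lane 14: tail/ones ⇒ 0xffffffff
lane 15: tail/ones ⇒ 0xffffffff

vd[4] = 2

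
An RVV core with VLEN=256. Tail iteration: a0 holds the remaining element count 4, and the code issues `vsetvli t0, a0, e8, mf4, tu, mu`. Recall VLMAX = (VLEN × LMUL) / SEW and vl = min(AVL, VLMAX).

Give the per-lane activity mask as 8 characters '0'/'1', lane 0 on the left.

predicate = 11110000

lanes per group: 256·1/4/8 = 8
vl = min(AVL, VLMAX) = min(4, 8) = 4
bits (lane 0 leftmost): 11110000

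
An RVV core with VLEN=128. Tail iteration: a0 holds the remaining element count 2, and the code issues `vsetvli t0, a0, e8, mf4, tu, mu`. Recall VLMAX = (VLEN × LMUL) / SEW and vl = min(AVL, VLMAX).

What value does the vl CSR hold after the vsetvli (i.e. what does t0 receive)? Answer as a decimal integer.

vl = 2

VLMAX = (128 × 1/4) / 8 = 4 lanes
vl ← min(2, 4) = 2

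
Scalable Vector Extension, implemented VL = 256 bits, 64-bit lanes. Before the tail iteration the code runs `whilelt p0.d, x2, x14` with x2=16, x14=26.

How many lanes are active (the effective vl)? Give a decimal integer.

lane count: 256 div 64 = 4
whilelt: lane j active iff 16+j < 26 → j < 10 → 4 active

vl = 4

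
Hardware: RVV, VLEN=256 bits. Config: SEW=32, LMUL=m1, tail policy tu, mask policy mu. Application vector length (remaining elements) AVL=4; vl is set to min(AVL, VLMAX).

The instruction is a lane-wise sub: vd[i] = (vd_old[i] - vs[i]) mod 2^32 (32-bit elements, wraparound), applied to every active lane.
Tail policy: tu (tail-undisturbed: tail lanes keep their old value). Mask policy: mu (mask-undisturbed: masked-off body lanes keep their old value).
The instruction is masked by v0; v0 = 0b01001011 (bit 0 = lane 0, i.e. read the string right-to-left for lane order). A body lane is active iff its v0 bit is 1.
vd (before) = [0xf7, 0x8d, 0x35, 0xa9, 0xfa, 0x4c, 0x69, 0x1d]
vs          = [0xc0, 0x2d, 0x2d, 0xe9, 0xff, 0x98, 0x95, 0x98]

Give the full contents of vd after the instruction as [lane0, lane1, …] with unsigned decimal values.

vd = [55, 96, 53, 4294967232, 250, 76, 105, 29]

VLMAX = VLEN×LMUL/SEW = 256×1/32 = 8
AVL=4 ≤ VLMAX=8, so vl = 4
vd[0] sub(0xf7,0xc0) -> 0x37
vd[1] sub(0x8d,0x2d) -> 0x60
vd[2] mask-off/keep -> 0x35
vd[3] sub(0xa9,0xe9) -> 0xffffffc0
vd[4] tail/keep -> 0xfa
vd[5] tail/keep -> 0x4c
vd[6] tail/keep -> 0x69
vd[7] tail/keep -> 0x1d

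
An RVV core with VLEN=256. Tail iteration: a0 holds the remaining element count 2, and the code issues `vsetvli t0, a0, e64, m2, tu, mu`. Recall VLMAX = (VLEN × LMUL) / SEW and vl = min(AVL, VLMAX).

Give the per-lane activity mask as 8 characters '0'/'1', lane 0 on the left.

predicate = 11000000

VLMAX = VLEN×LMUL/SEW = 256×2/64 = 8
vl ← min(2, 8) = 2
bits (lane 0 leftmost): 11000000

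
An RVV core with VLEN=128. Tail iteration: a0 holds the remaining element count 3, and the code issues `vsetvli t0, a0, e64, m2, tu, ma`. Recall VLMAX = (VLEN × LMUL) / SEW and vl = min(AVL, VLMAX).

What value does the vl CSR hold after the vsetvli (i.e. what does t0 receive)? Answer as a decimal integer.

vl = 3

lanes per group: 128·2/64 = 4
vl ← min(3, 4) = 3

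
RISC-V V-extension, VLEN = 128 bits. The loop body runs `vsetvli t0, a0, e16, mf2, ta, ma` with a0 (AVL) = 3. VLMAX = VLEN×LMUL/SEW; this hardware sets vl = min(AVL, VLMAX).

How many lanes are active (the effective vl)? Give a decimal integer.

vl = 3

VLMAX = (128 × 1/2) / 16 = 4 lanes
vl = min(AVL, VLMAX) = min(3, 4) = 3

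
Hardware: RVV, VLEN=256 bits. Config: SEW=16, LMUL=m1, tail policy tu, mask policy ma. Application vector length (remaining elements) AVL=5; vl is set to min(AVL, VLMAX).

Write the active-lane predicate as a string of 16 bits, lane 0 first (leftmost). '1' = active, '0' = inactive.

lanes per group: 256·1/16 = 16
vl ← min(5, 16) = 5
bits (lane 0 leftmost): 1111100000000000

predicate = 1111100000000000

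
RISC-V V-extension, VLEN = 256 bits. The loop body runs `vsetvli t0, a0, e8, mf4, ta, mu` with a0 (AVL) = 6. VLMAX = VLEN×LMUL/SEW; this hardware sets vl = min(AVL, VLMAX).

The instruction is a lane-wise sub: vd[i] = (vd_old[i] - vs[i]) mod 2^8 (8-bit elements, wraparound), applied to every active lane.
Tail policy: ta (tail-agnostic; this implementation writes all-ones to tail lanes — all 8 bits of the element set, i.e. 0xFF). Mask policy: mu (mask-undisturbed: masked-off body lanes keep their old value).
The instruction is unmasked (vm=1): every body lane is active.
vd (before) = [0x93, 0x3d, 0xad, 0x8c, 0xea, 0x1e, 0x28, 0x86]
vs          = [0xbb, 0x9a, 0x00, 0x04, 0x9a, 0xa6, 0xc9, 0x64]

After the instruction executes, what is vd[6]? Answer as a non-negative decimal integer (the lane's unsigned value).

vd[6] = 255

VLMAX = (256 × 1/4) / 8 = 8 lanes
AVL=6 ≤ VLMAX=8, so vl = 6
[0] sub(0x93,0xbb) = 0xd8
[1] sub(0x3d,0x9a) = 0xa3
[2] sub(0xad,0x00) = 0xad
[3] sub(0x8c,0x04) = 0x88
[4] sub(0xea,0x9a) = 0x50
[5] sub(0x1e,0xa6) = 0x78
[6] tail/ones = 0xff
[7] tail/ones = 0xff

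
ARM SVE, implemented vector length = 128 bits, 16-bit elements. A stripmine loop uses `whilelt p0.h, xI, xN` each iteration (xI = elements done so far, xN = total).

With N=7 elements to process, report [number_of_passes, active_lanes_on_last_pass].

128-bit reg / 16-bit elem → 8 lanes
7 elements at 8/iter → 1 passes, remainder 7 on the last

[iterations, last_vl] = [1, 7]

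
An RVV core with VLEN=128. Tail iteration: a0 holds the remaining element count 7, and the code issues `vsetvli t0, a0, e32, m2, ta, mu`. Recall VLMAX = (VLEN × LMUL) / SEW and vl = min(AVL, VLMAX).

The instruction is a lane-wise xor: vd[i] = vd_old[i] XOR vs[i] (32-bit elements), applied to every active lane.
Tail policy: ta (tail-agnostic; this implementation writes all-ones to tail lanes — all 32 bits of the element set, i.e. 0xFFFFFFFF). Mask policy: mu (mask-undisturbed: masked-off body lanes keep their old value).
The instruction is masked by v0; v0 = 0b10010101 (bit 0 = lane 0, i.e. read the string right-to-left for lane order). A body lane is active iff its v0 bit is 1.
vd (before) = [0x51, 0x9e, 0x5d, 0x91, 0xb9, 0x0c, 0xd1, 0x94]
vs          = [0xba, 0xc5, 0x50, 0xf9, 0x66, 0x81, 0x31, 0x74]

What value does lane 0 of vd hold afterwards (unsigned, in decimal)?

VLMAX = VLEN×LMUL/SEW = 128×2/32 = 8
AVL=7 ≤ VLMAX=8, so vl = 7
  i=0: xor(0x51,0xba) → 235
  i=1: mask-off/keep → 158
  i=2: xor(0x5d,0x50) → 13
  i=3: mask-off/keep → 145
  i=4: xor(0xb9,0x66) → 223
  i=5: mask-off/keep → 12
  i=6: mask-off/keep → 209
  i=7: tail/ones → 4294967295

vd[0] = 235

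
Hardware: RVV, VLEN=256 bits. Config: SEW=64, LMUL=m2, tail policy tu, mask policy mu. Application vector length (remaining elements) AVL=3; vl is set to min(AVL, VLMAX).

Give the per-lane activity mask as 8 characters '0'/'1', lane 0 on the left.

predicate = 11100000

VLMAX = VLEN×LMUL/SEW = 256×2/64 = 8
vl = min(AVL, VLMAX) = min(3, 8) = 3
bits (lane 0 leftmost): 11100000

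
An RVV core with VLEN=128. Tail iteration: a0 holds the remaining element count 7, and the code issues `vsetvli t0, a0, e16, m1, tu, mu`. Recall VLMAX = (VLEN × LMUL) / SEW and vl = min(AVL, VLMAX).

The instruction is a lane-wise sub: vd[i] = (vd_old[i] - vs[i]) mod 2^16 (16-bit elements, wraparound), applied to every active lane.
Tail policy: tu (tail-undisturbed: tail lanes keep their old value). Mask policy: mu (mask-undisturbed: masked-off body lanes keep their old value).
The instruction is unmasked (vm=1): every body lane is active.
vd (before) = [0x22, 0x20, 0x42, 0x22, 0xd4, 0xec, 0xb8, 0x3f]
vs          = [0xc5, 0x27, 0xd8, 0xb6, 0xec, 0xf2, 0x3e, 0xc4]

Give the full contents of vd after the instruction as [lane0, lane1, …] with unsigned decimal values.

vd = [65373, 65529, 65386, 65388, 65512, 65530, 122, 63]

lanes per group: 128·1/16 = 8
AVL=7 ≤ VLMAX=8, so vl = 7
lane  0: sub(0x22,0xc5) ⇒ 0xff5d
lane  1: sub(0x20,0x27) ⇒ 0xfff9
lane  2: sub(0x42,0xd8) ⇒ 0xff6a
lane  3: sub(0x22,0xb6) ⇒ 0xff6c
lane  4: sub(0xd4,0xec) ⇒ 0xffe8
lane  5: sub(0xec,0xf2) ⇒ 0xfffa
lane  6: sub(0xb8,0x3e) ⇒ 0x7a
lane  7: tail/keep ⇒ 0x3f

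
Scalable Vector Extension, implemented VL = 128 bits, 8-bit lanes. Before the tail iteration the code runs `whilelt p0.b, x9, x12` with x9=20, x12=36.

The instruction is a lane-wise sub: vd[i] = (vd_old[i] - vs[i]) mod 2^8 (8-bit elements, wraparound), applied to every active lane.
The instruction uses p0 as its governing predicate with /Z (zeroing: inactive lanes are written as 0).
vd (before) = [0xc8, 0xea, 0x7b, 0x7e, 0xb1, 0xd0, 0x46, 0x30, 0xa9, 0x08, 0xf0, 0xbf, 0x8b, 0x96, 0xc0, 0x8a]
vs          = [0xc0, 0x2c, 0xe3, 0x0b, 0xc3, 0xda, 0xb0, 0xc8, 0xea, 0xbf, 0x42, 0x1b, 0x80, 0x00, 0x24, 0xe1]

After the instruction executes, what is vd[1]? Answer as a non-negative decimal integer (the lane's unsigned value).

vd[1] = 190

128-bit reg / 8-bit elem → 16 lanes
active while 20+j < 36, i.e. j ∈ [0,16) capped at 16 ⇒ 16
  i=0: sub(0xc8,0xc0) → 8
  i=1: sub(0xea,0x2c) → 190
  i=2: sub(0x7b,0xe3) → 152
  i=3: sub(0x7e,0x0b) → 115
  i=4: sub(0xb1,0xc3) → 238
  i=5: sub(0xd0,0xda) → 246
  i=6: sub(0x46,0xb0) → 150
  i=7: sub(0x30,0xc8) → 104
  i=8: sub(0xa9,0xea) → 191
  i=9: sub(0x08,0xbf) → 73
  i=10: sub(0xf0,0x42) → 174
  i=11: sub(0xbf,0x1b) → 164
  i=12: sub(0x8b,0x80) → 11
  i=13: sub(0x96,0x00) → 150
  i=14: sub(0xc0,0x24) → 156
  i=15: sub(0x8a,0xe1) → 169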